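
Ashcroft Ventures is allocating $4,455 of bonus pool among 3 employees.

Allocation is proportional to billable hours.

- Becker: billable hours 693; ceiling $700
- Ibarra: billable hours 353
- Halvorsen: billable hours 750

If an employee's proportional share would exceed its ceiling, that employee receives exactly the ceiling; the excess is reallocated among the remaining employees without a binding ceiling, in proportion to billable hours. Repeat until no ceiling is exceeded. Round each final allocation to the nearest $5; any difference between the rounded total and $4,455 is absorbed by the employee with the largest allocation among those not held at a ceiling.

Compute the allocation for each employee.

Becker: $700 · Ibarra: $1,200 · Halvorsen: $2,555

Billable hours total: 1,796.
Unconstrained shares: Becker 1,718.99; Ibarra 875.62; Halvorsen 1,860.38.
Held at cap: Becker ($700); remaining pool $3,755 reallocated over remaining billable hours 1,103.
Redistributed shares: Ibarra 1,201.74 → $1,200; Halvorsen 2,553.26 → $2,555.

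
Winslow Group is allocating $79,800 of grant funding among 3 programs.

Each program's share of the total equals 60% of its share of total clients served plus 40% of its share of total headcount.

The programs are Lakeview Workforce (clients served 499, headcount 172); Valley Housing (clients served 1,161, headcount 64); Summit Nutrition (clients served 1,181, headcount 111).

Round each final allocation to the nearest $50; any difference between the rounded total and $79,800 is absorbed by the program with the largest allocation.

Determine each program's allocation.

Lakeview Workforce: $24,250; Valley Housing: $25,450; Summit Nutrition: $30,100

Clients served total 2,841; headcount total 347.
Blended shares (60% clients served + 40% headcount): Lakeview Workforce 0.3037; Valley Housing 0.3190; Summit Nutrition 0.3774.
Raw shares: Lakeview Workforce 24,231.77; Valley Housing 25,453.85; Summit Nutrition 30,114.37.
Rounded to nearest $50: Lakeview Workforce $24,250; Valley Housing $25,450; Summit Nutrition $30,100. Sum = $79,800.
No rounding difference to absorb.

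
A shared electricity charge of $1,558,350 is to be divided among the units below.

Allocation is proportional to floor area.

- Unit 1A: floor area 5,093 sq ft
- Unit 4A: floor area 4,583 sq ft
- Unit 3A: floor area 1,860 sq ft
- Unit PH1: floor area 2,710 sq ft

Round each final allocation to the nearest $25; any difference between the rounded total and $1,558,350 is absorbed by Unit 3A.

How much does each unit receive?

Combined floor area = 14,246.
Pro-rata amounts: Unit 1A 5,093/14,246 × $1,558,350 = 557,116.14; Unit 4A 4,583/14,246 × $1,558,350 = 501,327.96; Unit 3A 1,860/14,246 × $1,558,350 = 203,462.80; Unit PH1 2,710/14,246 × $1,558,350 = 296,443.11.
Rounded to nearest $25: Unit 1A $557,125; Unit 4A $501,325; Unit 3A $203,475; Unit PH1 $296,450. Sum = $1,558,375.
Difference $1,558,350 − $1,558,375 = −$25 applied to Unit 3A: Unit 3A becomes $203,450.

Unit 1A: $557,125; Unit 4A: $501,325; Unit 3A: $203,450; Unit PH1: $296,450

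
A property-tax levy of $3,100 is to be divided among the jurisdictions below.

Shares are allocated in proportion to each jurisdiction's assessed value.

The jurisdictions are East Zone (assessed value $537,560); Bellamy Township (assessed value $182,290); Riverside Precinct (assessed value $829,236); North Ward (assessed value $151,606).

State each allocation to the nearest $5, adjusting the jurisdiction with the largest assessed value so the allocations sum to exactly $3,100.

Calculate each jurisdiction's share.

East Zone: $980; Bellamy Township: $330; Riverside Precinct: $1,515; North Ward: $275

Combined assessed value = 1,700,692.
Unrounded shares: East Zone 537,560/1,700,692 × $3,100 = 979.86; Bellamy Township 182,290/1,700,692 × $3,100 = 332.28; Riverside Precinct 829,236/1,700,692 × $3,100 = 1,511.52; North Ward 151,606/1,700,692 × $3,100 = 276.35.
At nearest $5: East Zone $980; Bellamy Township $330; Riverside Precinct $1,510; North Ward $275. Sum = $3,095.
Difference $3,100 − $3,095 = +$5 applied to largest assessed value (Riverside Precinct): Riverside Precinct becomes $1,515.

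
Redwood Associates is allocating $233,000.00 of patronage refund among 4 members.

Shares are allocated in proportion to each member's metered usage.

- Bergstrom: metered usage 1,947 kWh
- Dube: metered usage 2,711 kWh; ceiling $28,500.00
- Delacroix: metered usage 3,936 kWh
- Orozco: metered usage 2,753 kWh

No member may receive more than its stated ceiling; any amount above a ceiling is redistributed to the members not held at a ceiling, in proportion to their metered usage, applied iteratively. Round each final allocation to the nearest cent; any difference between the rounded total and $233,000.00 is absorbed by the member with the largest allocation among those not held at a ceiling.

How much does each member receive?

Bergstrom: $46,104.85; Dube: $28,500.00; Delacroix: $93,204.26; Orozco: $65,190.89

Combined metered usage = 11,347.
Unconstrained shares: Bergstrom 39,979.8185; Dube 55,667.8417; Delacroix 80,822.0675; Orozco 56,530.2723.
Cap binds for Dube ($28,500.00); remaining pool $204,500.00 reallocated over remaining metered usage 8,636.
Redistributed shares: Bergstrom 46,104.8518 → $46,104.85; Delacroix 93,204.2612 → $93,204.26; Orozco 65,190.8870 → $65,190.89.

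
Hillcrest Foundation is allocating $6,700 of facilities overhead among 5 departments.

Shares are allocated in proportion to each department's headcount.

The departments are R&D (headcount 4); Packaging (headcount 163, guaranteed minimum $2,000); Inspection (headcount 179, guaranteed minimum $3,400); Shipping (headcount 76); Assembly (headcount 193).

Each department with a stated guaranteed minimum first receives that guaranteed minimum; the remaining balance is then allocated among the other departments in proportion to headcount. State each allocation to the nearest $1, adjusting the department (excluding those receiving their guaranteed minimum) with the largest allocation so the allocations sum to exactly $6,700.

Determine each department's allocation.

Minimums first: Packaging $2,000; Inspection $3,400. Balance $1,300.
Balance split over remaining headcount 273: R&D 19.05 → $19; Shipping 361.90 → $362; Assembly 919.05 → $919.

R&D: $19 · Packaging: $2,000 · Inspection: $3,400 · Shipping: $362 · Assembly: $919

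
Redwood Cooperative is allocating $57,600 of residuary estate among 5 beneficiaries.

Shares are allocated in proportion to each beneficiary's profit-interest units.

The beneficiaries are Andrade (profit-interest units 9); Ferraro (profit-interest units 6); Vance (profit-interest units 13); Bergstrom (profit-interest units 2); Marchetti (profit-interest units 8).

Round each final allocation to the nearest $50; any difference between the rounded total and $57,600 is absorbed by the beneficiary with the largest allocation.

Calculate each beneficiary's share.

Andrade: $13,650 · Ferraro: $9,100 · Vance: $19,650 · Bergstrom: $3,050 · Marchetti: $12,150

Combined profit-interest units = 38.
Unrounded shares: Andrade 9/38 × $57,600 = 13,642.11; Ferraro 6/38 × $57,600 = 9,094.74; Vance 13/38 × $57,600 = 19,705.26; Bergstrom 2/38 × $57,600 = 3,031.58; Marchetti 8/38 × $57,600 = 12,126.32.
At nearest $50: Andrade $13,650; Ferraro $9,100; Vance $19,700; Bergstrom $3,050; Marchetti $12,150. Sum = $57,650.
Difference $57,600 − $57,650 = −$50 applied to largest allocation (Vance): Vance becomes $19,650.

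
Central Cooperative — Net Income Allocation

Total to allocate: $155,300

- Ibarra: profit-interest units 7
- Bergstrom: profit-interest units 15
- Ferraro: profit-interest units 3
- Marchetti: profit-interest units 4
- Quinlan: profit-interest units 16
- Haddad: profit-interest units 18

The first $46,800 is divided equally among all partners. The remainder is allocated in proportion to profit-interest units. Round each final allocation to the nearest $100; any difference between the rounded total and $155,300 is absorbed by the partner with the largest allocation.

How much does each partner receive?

First tranche $46,800 split equally: $7,800 each.
Remainder $108,500 by profit-interest units (total 63): Ibarra 12,055.56 → $12,100; Bergstrom 25,833.33 → $25,800; Ferraro 5,166.67 → $5,200; Marchetti 6,888.89 → $6,900; Quinlan 27,555.56 → $27,600; Haddad 31,000.00 → $31,000.
Rounding difference −$100 on remainder applied to Haddad.
Totals: Ibarra $7,800 + $12,100 = $19,900; Bergstrom $7,800 + $25,800 = $33,600; Ferraro $7,800 + $5,200 = $13,000; Marchetti $7,800 + $6,900 = $14,700; Quinlan $7,800 + $27,600 = $35,400; Haddad $7,800 + $30,900 = $38,700.

Ibarra: $19,900 · Bergstrom: $33,600 · Ferraro: $13,000 · Marchetti: $14,700 · Quinlan: $35,400 · Haddad: $38,700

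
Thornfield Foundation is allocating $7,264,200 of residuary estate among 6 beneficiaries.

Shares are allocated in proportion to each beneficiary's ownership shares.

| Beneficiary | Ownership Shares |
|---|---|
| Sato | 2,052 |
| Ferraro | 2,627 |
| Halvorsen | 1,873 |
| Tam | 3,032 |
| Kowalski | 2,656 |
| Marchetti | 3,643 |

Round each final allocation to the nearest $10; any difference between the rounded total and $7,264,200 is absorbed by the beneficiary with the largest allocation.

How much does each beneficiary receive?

Sato: $938,500 | Ferraro: $1,201,480 | Halvorsen: $856,630 | Tam: $1,386,710 | Kowalski: $1,214,740 | Marchetti: $1,666,140

Total ownership shares = 15,883.
Pro-rata amounts: Sato 2,052/15,883 × $7,264,200 = 938,496.40; Ferraro 2,627/15,883 × $7,264,200 = 1,201,476.64; Halvorsen 1,873/15,883 × $7,264,200 = 856,629.52; Tam 3,032/15,883 × $7,264,200 = 1,386,706.19; Kowalski 2,656/15,883 × $7,264,200 = 1,214,739.99; Marchetti 3,643/15,883 × $7,264,200 = 1,666,151.27.
Rounded to nearest $10: Sato $938,500; Ferraro $1,201,480; Halvorsen $856,630; Tam $1,386,710; Kowalski $1,214,740; Marchetti $1,666,150. Sum = $7,264,210.
Difference $7,264,200 − $7,264,210 = −$10 applied to largest allocation (Marchetti): Marchetti becomes $1,666,140.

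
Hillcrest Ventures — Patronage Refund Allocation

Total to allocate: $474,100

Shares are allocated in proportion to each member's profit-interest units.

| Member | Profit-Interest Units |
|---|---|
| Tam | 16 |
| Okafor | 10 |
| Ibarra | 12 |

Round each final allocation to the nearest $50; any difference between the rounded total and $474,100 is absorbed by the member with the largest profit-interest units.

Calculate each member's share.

Combined profit-interest units = 38.
Raw shares: Tam 16/38 × $474,100 = 199,621.05; Okafor 10/38 × $474,100 = 124,763.16; Ibarra 12/38 × $474,100 = 149,715.79.
After rounding ($50): Tam $199,600; Okafor $124,750; Ibarra $149,700. Sum = $474,050.
Difference $474,100 − $474,050 = +$50 applied to largest profit-interest units (Tam): Tam becomes $199,650.

Tam: $199,650; Okafor: $124,750; Ibarra: $149,700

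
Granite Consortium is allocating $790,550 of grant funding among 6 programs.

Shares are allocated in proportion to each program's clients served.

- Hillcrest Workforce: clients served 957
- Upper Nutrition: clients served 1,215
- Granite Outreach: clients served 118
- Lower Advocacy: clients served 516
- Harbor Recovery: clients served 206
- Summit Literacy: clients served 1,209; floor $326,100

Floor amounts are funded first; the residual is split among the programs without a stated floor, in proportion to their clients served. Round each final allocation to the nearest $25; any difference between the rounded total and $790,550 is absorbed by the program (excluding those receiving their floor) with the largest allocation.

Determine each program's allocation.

Fund the minimums — Summit Literacy $326,100. Remaining pool $464,450.
Remaining pool split over remaining clients served 3,012: Hillcrest Workforce 147,569.27 → $147,575; Upper Nutrition 187,352.84 → $187,350; Granite Outreach 18,195.58 → $18,200; Lower Advocacy 79,567.13 → $79,575; Harbor Recovery 31,765.17 → $31,775.
Rounding difference −$25 applied to Upper Nutrition → $187,325.

Hillcrest Workforce: $147,575 | Upper Nutrition: $187,325 | Granite Outreach: $18,200 | Lower Advocacy: $79,575 | Harbor Recovery: $31,775 | Summit Literacy: $326,100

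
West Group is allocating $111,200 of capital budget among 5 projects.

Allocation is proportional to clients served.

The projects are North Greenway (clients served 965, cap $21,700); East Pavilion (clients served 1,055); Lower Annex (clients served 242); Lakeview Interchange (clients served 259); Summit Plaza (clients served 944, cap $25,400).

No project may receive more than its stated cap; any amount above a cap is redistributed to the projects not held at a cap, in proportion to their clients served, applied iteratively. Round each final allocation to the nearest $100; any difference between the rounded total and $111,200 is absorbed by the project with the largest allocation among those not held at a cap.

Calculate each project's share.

Sum of clients served: 3,465.
Proportional shares (ignoring caps): North Greenway 30,969.12; East Pavilion 33,857.43; Lower Annex 7,766.35; Lakeview Interchange 8,311.92; Summit Plaza 30,295.18.
Cap binds for North Greenway ($21,700), Summit Plaza ($25,400); residual $64,100 reallocated over remaining clients served 1,556.
Shares after redistribution: East Pavilion 43,461.12 → $43,500; Lower Annex 9,969.28 → $10,000; Lakeview Interchange 10,669.60 → $10,700.
Rounding difference −$100 applied to East Pavilion → $43,400.

North Greenway: $21,700; East Pavilion: $43,400; Lower Annex: $10,000; Lakeview Interchange: $10,700; Summit Plaza: $25,400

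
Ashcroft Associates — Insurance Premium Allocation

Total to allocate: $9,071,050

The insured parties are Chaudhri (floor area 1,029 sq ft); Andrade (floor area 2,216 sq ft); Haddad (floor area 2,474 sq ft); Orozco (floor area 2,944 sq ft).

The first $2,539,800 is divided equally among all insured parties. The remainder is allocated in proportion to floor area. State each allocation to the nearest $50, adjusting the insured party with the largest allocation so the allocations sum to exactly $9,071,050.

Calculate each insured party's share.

First tranche $2,539,800 split equally: $634,950 each.
Remainder $6,531,250 by floor area (total 8,663): Chaudhri 775,788.55 → $775,800; Andrade 1,670,697.22 → $1,670,700; Haddad 1,865,209.80 → $1,865,200; Orozco 2,219,554.43 → $2,219,550.
Totals: Chaudhri $634,950 + $775,800 = $1,410,750; Andrade $634,950 + $1,670,700 = $2,305,650; Haddad $634,950 + $1,865,200 = $2,500,150; Orozco $634,950 + $2,219,550 = $2,854,500.

Chaudhri: $1,410,750; Andrade: $2,305,650; Haddad: $2,500,150; Orozco: $2,854,500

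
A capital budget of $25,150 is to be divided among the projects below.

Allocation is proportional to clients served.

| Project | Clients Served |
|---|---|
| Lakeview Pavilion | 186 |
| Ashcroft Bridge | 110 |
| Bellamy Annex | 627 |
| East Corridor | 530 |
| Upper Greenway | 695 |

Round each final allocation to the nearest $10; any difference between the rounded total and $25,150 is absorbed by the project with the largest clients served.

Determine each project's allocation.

Clients served total: 2,148.
Unrounded shares: Lakeview Pavilion 186/2,148 × $25,150 = 2,177.79; Ashcroft Bridge 110/2,148 × $25,150 = 1,287.94; Bellamy Annex 627/2,148 × $25,150 = 7,341.27; East Corridor 530/2,148 × $25,150 = 6,205.54; Upper Greenway 695/2,148 × $25,150 = 8,137.45.
At nearest $10: Lakeview Pavilion $2,180; Ashcroft Bridge $1,290; Bellamy Annex $7,340; East Corridor $6,210; Upper Greenway $8,140. Sum = $25,160.
Difference $25,150 − $25,160 = −$10 applied to largest clients served (Upper Greenway): Upper Greenway becomes $8,130.

Lakeview Pavilion: $2,180 · Ashcroft Bridge: $1,290 · Bellamy Annex: $7,340 · East Corridor: $6,210 · Upper Greenway: $8,130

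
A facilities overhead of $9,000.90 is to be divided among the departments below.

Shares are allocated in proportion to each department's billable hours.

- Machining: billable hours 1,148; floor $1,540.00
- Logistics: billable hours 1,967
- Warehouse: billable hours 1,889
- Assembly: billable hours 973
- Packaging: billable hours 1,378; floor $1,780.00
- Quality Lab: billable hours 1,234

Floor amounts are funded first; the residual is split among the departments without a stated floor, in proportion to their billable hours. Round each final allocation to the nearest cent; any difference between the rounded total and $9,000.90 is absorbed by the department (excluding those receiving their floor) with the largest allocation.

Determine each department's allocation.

Machining: $1,540.00 · Logistics: $1,843.04 · Warehouse: $1,769.95 · Assembly: $911.68 · Packaging: $1,780.00 · Quality Lab: $1,156.23

Minimums first: Machining $1,540.00; Packaging $1,780.00. Residual $5,680.90.
Residual split over remaining billable hours 6,063: Logistics 1,843.0365 → $1,843.04; Warehouse 1,769.9522 → $1,769.95; Assembly 911.6800 → $911.68; Quality Lab 1,156.2313 → $1,156.23.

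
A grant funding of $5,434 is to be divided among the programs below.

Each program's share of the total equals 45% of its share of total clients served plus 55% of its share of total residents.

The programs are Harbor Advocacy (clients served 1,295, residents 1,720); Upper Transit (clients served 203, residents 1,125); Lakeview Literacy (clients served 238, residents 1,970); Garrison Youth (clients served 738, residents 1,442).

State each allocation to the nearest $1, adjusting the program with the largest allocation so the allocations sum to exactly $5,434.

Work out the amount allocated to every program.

Totals — clients served 2,474, residents 6,257.
Composite weights (45% clients served + 55% residents): Harbor Advocacy 0.3867; Upper Transit 0.1358; Lakeview Literacy 0.2165; Garrison Youth 0.2610.
Raw shares: Harbor Advocacy 2,101.55; Upper Transit 738.01; Lakeview Literacy 1,176.22; Garrison Youth 1,418.22.
Rounded to nearest $1: Harbor Advocacy $2,102; Upper Transit $738; Lakeview Literacy $1,176; Garrison Youth $1,418. Sum = $5,434.
Sum already equals the total — no adjustment.

Harbor Advocacy: $2,102; Upper Transit: $738; Lakeview Literacy: $1,176; Garrison Youth: $1,418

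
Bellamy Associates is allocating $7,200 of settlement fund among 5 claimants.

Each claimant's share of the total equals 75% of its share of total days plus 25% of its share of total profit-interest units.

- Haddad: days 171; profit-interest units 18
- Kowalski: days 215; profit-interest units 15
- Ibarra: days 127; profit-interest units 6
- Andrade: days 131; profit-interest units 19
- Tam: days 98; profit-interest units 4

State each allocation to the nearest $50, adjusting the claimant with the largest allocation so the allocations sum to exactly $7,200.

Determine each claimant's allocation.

Days total 742; profit-interest units total 62.
Combined weights (75% days + 25% profit-interest units): Haddad 0.2454; Kowalski 0.2778; Ibarra 0.1526; Andrade 0.2090; Tam 0.1152.
Unrounded shares: Haddad 1,767.06; Kowalski 2,000.17; Ibarra 1,098.45; Andrade 1,504.98; Tam 829.34.
Rounded to nearest $50: Haddad $1,750; Kowalski $2,000; Ibarra $1,100; Andrade $1,500; Tam $850. Sum = $7,200.
Sum already equals the total — no adjustment.

Haddad: $1,750; Kowalski: $2,000; Ibarra: $1,100; Andrade: $1,500; Tam: $850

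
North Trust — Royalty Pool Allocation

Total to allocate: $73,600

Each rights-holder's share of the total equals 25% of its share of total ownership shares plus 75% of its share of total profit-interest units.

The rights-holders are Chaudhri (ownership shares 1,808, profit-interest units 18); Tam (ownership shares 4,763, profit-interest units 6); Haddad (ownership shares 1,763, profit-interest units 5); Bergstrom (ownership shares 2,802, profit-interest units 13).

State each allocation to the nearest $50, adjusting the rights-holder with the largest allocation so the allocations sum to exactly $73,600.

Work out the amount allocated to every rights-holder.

Totals — ownership shares 11,136, profit-interest units 42.
Combined weights (25% ownership shares + 75% profit-interest units): Chaudhri 0.3620; Tam 0.2141; Haddad 0.1289; Bergstrom 0.2950.
Raw shares: Chaudhri 26,644.50; Tam 15,755.61; Haddad 9,484.43; Bergstrom 21,715.46.
After rounding ($50): Chaudhri $26,650; Tam $15,750; Haddad $9,500; Bergstrom $21,700. Sum = $73,600.
No rounding difference to absorb.

Chaudhri: $26,650 | Tam: $15,750 | Haddad: $9,500 | Bergstrom: $21,700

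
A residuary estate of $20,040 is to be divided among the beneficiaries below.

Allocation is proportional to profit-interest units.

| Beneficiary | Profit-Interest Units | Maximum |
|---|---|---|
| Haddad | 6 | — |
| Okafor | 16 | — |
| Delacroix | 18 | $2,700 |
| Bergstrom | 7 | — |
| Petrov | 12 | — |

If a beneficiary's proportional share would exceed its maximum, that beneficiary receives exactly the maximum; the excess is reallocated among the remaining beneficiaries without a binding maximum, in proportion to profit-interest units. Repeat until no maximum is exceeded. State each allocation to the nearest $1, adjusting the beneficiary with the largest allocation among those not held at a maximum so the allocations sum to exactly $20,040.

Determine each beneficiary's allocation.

Haddad: $2,538 · Okafor: $6,767 · Delacroix: $2,700 · Bergstrom: $2,960 · Petrov: $5,075

Sum of profit-interest units: 59.
Unconstrained shares: Haddad 2,037.97; Okafor 5,434.58; Delacroix 6,113.90; Bergstrom 2,377.63; Petrov 4,075.93.
Cap binds for Delacroix ($2,700); balance $17,340 reallocated over remaining profit-interest units 41.
Remaining shares: Haddad 2,537.56 → $2,538; Okafor 6,766.83 → $6,767; Bergstrom 2,960.49 → $2,960; Petrov 5,075.12 → $5,075.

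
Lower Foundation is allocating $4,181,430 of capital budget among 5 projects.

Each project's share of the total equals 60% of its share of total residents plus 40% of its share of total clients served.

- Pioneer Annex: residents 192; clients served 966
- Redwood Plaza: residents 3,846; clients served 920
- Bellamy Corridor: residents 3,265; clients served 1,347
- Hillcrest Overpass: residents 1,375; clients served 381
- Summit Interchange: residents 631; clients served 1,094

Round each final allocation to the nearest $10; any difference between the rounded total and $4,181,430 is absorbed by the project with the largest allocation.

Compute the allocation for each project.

Pioneer Annex: $394,930; Redwood Plaza: $1,363,370; Bellamy Corridor: $1,358,480; Hillcrest Overpass: $505,930; Summit Interchange: $558,720

Totals — residents 9,309, clients served 4,708.
Combined weights (60% residents + 40% clients served): Pioneer Annex 0.0944; Redwood Plaza 0.3261; Bellamy Corridor 0.3249; Hillcrest Overpass 0.1210; Summit Interchange 0.1336.
Proportional shares: Pioneer Annex 394,928.49; Redwood Plaza 1,363,371.83; Bellamy Corridor 1,358,483.92; Hillcrest Overpass 505,929.39; Summit Interchange 558,716.37.
Rounded to nearest $10: Pioneer Annex $394,930; Redwood Plaza $1,363,370; Bellamy Corridor $1,358,480; Hillcrest Overpass $505,930; Summit Interchange $558,720. Sum = $4,181,430.
Rounded total matches; no reconciliation needed.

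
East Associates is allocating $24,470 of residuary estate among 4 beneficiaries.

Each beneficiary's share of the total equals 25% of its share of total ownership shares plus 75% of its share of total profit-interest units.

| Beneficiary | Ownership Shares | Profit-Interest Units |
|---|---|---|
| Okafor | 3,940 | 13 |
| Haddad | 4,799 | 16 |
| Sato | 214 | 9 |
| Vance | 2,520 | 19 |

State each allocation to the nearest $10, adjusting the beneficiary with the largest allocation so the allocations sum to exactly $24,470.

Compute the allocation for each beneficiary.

Totals — ownership shares 11,473, profit-interest units 57.
Combined weights (25% ownership shares + 75% profit-interest units): Okafor 0.2569; Haddad 0.3151; Sato 0.1231; Vance 0.3049.
Pro-rata amounts: Okafor 6,286.50; Haddad 7,710.45; Sato 3,011.87; Vance 7,461.19.
Rounded to nearest $10: Okafor $6,290; Haddad $7,710; Sato $3,010; Vance $7,460. Sum = $24,470.
No rounding difference to absorb.

Okafor: $6,290 | Haddad: $7,710 | Sato: $3,010 | Vance: $7,460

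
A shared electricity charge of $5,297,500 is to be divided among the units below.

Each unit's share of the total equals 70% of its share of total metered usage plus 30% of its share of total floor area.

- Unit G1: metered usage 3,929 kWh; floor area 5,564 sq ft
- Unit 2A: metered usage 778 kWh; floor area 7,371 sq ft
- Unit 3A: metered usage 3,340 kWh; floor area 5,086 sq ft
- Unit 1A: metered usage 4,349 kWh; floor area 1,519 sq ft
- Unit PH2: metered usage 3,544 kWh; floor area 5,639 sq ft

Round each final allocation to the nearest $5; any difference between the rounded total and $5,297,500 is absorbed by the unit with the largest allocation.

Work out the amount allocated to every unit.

Unit G1: $1,265,225 | Unit 2A: $646,235 | Unit 3A: $1,098,030 | Unit 1A: $1,107,620 | Unit PH2: $1,180,390

Totals — metered usage 15,940, floor area 25,179.
Combined weights (70% metered usage + 30% floor area): Unit G1 0.2388; Unit 2A 0.1220; Unit 3A 0.2073; Unit 1A 0.2091; Unit PH2 0.2228.
Proportional shares: Unit G1 1,265,223.74; Unit 2A 646,235.71; Unit 3A 1,098,029.51; Unit 1A 1,107,619.09; Unit PH2 1,180,391.96.
After rounding ($5): Unit G1 $1,265,225; Unit 2A $646,235; Unit 3A $1,098,030; Unit 1A $1,107,620; Unit PH2 $1,180,390. Sum = $5,297,500.
Sum already equals the total — no adjustment.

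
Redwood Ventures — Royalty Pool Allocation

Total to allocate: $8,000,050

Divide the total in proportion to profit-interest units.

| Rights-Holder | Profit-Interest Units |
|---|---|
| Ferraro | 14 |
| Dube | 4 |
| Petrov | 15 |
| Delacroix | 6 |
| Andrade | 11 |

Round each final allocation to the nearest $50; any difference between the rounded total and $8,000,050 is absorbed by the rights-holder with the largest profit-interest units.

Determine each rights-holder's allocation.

Ferraro: $2,240,000; Dube: $640,000; Petrov: $2,400,050; Delacroix: $960,000; Andrade: $1,760,000

Sum of profit-interest units: 50.
Unrounded shares: Ferraro 14/50 × $8,000,050 = 2,240,014.00; Dube 4/50 × $8,000,050 = 640,004.00; Petrov 15/50 × $8,000,050 = 2,400,015.00; Delacroix 6/50 × $8,000,050 = 960,006.00; Andrade 11/50 × $8,000,050 = 1,760,011.00.
Rounded to nearest $50: Ferraro $2,240,000; Dube $640,000; Petrov $2,400,000; Delacroix $960,000; Andrade $1,760,000. Sum = $8,000,000.
Difference $8,000,050 − $8,000,000 = +$50 applied to largest profit-interest units (Petrov): Petrov becomes $2,400,050.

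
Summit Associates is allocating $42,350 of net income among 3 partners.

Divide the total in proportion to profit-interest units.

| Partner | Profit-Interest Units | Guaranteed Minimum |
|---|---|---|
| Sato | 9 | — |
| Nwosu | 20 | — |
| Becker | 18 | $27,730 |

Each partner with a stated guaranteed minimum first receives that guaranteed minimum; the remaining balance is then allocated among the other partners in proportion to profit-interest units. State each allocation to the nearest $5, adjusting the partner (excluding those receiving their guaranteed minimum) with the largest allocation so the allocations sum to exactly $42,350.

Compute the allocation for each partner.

Guaranteed amounts: Becker $27,730. Remaining pool $14,620.
Remaining pool split over remaining profit-interest units 29: Sato 4,537.24 → $4,535; Nwosu 10,082.76 → $10,085.

Sato: $4,535 | Nwosu: $10,085 | Becker: $27,730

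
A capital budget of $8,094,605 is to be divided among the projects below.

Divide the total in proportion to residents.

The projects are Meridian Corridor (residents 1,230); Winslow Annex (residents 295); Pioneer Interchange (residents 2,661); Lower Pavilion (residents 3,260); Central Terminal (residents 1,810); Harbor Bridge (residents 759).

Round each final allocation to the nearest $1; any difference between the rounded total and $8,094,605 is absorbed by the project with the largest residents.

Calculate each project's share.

Meridian Corridor: $994,145 · Winslow Annex: $238,433 · Pioneer Interchange: $2,150,748 · Lower Pavilion: $2,634,890 · Central Terminal: $1,462,929 · Harbor Bridge: $613,460

Residents total: 10,015.
Proportional shares: Meridian Corridor 1,230/10,015 × $8,094,605 = 994,145.20; Winslow Annex 295/10,015 × $8,094,605 = 238,433.20; Pioneer Interchange 2,661/10,015 × $8,094,605 = 2,150,748.27; Lower Pavilion 3,260/10,015 × $8,094,605 = 2,634,888.90; Central Terminal 1,810/10,015 × $8,094,605 = 1,462,929.11; Harbor Bridge 759/10,015 × $8,094,605 = 613,460.33.
After rounding ($1): Meridian Corridor $994,145; Winslow Annex $238,433; Pioneer Interchange $2,150,748; Lower Pavilion $2,634,889; Central Terminal $1,462,929; Harbor Bridge $613,460. Sum = $8,094,604.
Difference $8,094,605 − $8,094,604 = +$1 applied to largest residents (Lower Pavilion): Lower Pavilion becomes $2,634,890.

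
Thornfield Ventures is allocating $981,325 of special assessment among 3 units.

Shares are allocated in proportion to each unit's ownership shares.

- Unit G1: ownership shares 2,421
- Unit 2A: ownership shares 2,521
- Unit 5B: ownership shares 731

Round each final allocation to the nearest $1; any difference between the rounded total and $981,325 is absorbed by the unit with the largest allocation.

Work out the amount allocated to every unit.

Unit G1: $418,789 · Unit 2A: $436,086 · Unit 5B: $126,450

Sum of ownership shares: 5,673.
Proportional shares: Unit G1 2,421/5,673 × $981,325 = 418,788.62; Unit 2A 2,521/5,673 × $981,325 = 436,086.78; Unit 5B 731/5,673 × $981,325 = 126,449.60.
At nearest $1: Unit G1 $418,789; Unit 2A $436,087; Unit 5B $126,450. Sum = $981,326.
Difference $981,325 − $981,326 = −$1 applied to largest allocation (Unit 2A): Unit 2A becomes $436,086.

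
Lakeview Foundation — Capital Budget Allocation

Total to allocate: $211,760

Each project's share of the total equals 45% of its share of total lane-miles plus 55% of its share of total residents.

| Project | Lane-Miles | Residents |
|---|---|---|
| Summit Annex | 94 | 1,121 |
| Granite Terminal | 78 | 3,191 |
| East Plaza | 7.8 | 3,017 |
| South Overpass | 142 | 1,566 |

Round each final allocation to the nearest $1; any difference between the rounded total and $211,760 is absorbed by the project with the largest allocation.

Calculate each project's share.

Totals — lane-miles 321.8, residents 8,895.
Combined weights (45% lane-miles + 55% residents): Summit Annex 0.2008; Granite Terminal 0.3064; East Plaza 0.1975; South Overpass 0.2954.
Raw shares: Summit Annex 42,513.43; Granite Terminal 64,879.33; East Plaza 41,813.29; South Overpass 62,553.95.
Rounded to nearest $1: Summit Annex $42,513; Granite Terminal $64,879; East Plaza $41,813; South Overpass $62,554. Sum = $211,759.
Difference $211,760 − $211,759 = +$1 applied to largest allocation (Granite Terminal): Granite Terminal becomes $64,880.

Summit Annex: $42,513 · Granite Terminal: $64,880 · East Plaza: $41,813 · South Overpass: $62,554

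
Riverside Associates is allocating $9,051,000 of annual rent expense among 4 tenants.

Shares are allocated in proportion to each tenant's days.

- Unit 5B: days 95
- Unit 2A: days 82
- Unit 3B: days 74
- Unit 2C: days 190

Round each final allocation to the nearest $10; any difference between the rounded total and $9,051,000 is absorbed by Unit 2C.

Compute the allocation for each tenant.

Unit 5B: $1,949,760 | Unit 2A: $1,682,950 | Unit 3B: $1,518,760 | Unit 2C: $3,899,530

Combined days = 441.
Raw shares: Unit 5B 95/441 × $9,051,000 = 1,949,761.90; Unit 2A 82/441 × $9,051,000 = 1,682,952.38; Unit 3B 74/441 × $9,051,000 = 1,518,761.90; Unit 2C 190/441 × $9,051,000 = 3,899,523.81.
Rounded to nearest $10: Unit 5B $1,949,760; Unit 2A $1,682,950; Unit 3B $1,518,760; Unit 2C $3,899,520. Sum = $9,050,990.
Difference $9,051,000 − $9,050,990 = +$10 applied to Unit 2C: Unit 2C becomes $3,899,530.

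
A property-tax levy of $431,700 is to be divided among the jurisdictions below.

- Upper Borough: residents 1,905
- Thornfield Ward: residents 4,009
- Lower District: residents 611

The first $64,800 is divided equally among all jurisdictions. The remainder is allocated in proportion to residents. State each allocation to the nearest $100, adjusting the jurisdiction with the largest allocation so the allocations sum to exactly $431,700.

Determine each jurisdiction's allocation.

$64,800 shared equally gives $21,600 per jurisdiction.
Remainder $366,900 by residents (total 6,525): Upper Borough 107,117.93 → $107,100; Thornfield Ward 225,425.61 → $225,400; Lower District 34,356.46 → $34,400.
Totals: Upper Borough $21,600 + $107,100 = $128,700; Thornfield Ward $21,600 + $225,400 = $247,000; Lower District $21,600 + $34,400 = $56,000.

Upper Borough: $128,700; Thornfield Ward: $247,000; Lower District: $56,000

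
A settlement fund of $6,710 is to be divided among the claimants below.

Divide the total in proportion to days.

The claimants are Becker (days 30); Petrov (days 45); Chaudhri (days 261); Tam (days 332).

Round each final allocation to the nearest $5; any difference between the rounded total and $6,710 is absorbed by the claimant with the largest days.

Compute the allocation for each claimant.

Becker: $300; Petrov: $450; Chaudhri: $2,620; Tam: $3,340

Days total: 30 + 45 + 261 + 332 = 668.
Proportional shares: Becker 301.35; Petrov 452.02; Chaudhri 2,621.72; Tam 3,334.91.
At nearest $5: Becker $300; Petrov $450; Chaudhri $2,620; Tam $3,335. Sum = $6,705.
Difference $6,710 − $6,705 = +$5 applied to largest days (Tam): Tam becomes $3,340.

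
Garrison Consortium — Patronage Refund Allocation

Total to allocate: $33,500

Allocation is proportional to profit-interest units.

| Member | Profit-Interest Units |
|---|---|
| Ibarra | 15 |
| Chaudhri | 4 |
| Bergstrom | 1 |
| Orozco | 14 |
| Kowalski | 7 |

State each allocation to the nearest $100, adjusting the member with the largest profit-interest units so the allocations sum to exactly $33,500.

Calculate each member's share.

Combined profit-interest units = 15 + 4 + 1 + 14 + 7 = 41.
Proportional shares: Ibarra 12,256.10; Chaudhri 3,268.29; Bergstrom 817.07; Orozco 11,439.02; Kowalski 5,719.51.
After rounding ($100): Ibarra $12,300; Chaudhri $3,300; Bergstrom $800; Orozco $11,400; Kowalski $5,700. Sum = $33,500.
Sum already equals the total — no adjustment.

Ibarra: $12,300 | Chaudhri: $3,300 | Bergstrom: $800 | Orozco: $11,400 | Kowalski: $5,700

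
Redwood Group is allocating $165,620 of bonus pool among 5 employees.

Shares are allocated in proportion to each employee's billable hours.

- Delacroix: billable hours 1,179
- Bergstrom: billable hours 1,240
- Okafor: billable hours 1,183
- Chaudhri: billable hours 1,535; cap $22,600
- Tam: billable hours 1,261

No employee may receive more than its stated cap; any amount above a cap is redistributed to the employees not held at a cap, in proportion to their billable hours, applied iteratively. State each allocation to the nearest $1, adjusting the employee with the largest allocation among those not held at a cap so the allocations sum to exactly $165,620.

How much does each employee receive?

Delacroix: $34,674; Bergstrom: $36,468; Okafor: $34,792; Chaudhri: $22,600; Tam: $37,086

Sum of billable hours: 6,398.
Unconstrained shares: Delacroix 30,519.85; Bergstrom 32,098.91; Okafor 30,623.39; Chaudhri 39,735.34; Tam 32,642.52.
Capped: Chaudhri ($22,600); balance $143,020 reallocated over remaining billable hours 4,863.
Remaining shares: Delacroix 34,674.19 → $34,674; Bergstrom 36,468.19 → $36,468; Okafor 34,791.83 → $34,792; Tam 37,085.79 → $37,086.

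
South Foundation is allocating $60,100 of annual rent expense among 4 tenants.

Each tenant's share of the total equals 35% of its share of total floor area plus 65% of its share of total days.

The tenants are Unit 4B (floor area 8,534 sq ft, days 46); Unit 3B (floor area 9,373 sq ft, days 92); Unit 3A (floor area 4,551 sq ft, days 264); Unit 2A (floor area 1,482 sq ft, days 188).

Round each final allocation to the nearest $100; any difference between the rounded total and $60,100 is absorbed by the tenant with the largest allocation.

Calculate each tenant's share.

Unit 4B: $10,500 | Unit 3B: $14,300 | Unit 3A: $21,600 | Unit 2A: $13,700

Totals — floor area 23,940, days 590.
Composite weights (35% floor area + 65% days): Unit 4B 0.1754; Unit 3B 0.2384; Unit 3A 0.3574; Unit 2A 0.2288.
Unrounded shares: Unit 4B 10,544.19; Unit 3B 14,327.12; Unit 3A 21,478.69; Unit 2A 13,749.997.
At nearest $100: Unit 4B $10,500; Unit 3B $14,300; Unit 3A $21,500; Unit 2A $13,700. Sum = $60,000.
Difference $60,100 − $60,000 = +$100 applied to largest allocation (Unit 3A): Unit 3A becomes $21,600.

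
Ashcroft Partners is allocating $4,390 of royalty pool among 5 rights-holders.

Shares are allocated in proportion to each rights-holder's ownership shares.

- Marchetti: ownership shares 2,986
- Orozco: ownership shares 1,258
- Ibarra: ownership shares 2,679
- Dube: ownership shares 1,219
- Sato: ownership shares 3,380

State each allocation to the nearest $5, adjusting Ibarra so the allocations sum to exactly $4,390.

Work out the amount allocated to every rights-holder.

Ownership shares total: 11,522.
Proportional shares: Marchetti 2,986/11,522 × $4,390 = 1,137.70; Orozco 1,258/11,522 × $4,390 = 479.31; Ibarra 2,679/11,522 × $4,390 = 1,020.73; Dube 1,219/11,522 × $4,390 = 464.45; Sato 3,380/11,522 × $4,390 = 1,287.81.
Rounded to nearest $5: Marchetti $1,140; Orozco $480; Ibarra $1,020; Dube $465; Sato $1,290. Sum = $4,395.
Difference $4,390 − $4,395 = −$5 applied to Ibarra: Ibarra becomes $1,015.

Marchetti: $1,140; Orozco: $480; Ibarra: $1,015; Dube: $465; Sato: $1,290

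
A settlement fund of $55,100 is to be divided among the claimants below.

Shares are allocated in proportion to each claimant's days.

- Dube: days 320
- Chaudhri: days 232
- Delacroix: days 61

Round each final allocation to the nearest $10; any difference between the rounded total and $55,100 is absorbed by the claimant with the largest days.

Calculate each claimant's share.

Sum of days: 613.
Pro-rata amounts: Dube 320/613 × $55,100 = 28,763.46; Chaudhri 232/613 × $55,100 = 20,853.51; Delacroix 61/613 × $55,100 = 5,483.03.
At nearest $10: Dube $28,760; Chaudhri $20,850; Delacroix $5,480. Sum = $55,090.
Difference $55,100 − $55,090 = +$10 applied to largest days (Dube): Dube becomes $28,770.

Dube: $28,770; Chaudhri: $20,850; Delacroix: $5,480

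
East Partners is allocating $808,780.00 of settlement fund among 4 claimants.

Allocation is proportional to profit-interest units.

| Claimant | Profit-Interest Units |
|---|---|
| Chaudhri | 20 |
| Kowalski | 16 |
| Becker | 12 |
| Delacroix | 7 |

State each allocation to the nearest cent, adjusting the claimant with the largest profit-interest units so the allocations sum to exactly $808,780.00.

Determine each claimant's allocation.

Chaudhri: $294,101.82 | Kowalski: $235,281.45 | Becker: $176,461.09 | Delacroix: $102,935.64

Sum of profit-interest units: 20 + 16 + 12 + 7 = 55.
Raw shares: Chaudhri 294,101.8182; Kowalski 235,281.4545; Becker 176,461.0909; Delacroix 102,935.6364.
Rounded to nearest cent: Chaudhri $294,101.82; Kowalski $235,281.45; Becker $176,461.09; Delacroix $102,935.64. Sum = $808,780.00.
Sum already equals the total — no adjustment.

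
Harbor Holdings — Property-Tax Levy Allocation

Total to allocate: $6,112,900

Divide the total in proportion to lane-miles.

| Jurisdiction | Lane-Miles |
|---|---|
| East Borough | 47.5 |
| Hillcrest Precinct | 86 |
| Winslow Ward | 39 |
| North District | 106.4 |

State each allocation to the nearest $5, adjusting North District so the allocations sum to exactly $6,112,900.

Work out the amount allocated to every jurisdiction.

East Borough: $1,041,100; Hillcrest Precinct: $1,884,940; Winslow Ward: $854,800; North District: $2,332,060

Combined lane-miles = 278.9.
Raw shares: East Borough 47.5/278.9 × $6,112,900 = 1,041,099.86; Hillcrest Precinct 86/278.9 × $6,112,900 = 1,884,938.69; Winslow Ward 39/278.9 × $6,112,900 = 854,797.78; North District 106.4/278.9 × $6,112,900 = 2,332,063.68.
After rounding ($5): East Borough $1,041,100; Hillcrest Precinct $1,884,940; Winslow Ward $854,800; North District $2,332,065. Sum = $6,112,905.
Difference $6,112,900 − $6,112,905 = −$5 applied to North District: North District becomes $2,332,060.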